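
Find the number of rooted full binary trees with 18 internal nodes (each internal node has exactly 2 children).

The structures are counted by the Catalan number C_n. Here n = 18.
C_n = C(2n,n) - C(2n,n+1), so C_{18} = C(36,18) - C(36,19) = 9075135300 - 8597496600.

Final answer: C_{18} = 477638700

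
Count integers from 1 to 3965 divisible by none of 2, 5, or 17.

|div by 2|=1982, |div by 5|=793, |div by 17|=233.
|div by 2&5|=396, |div by 2&17|=116, |div by 5&17|=46, |div by all|=23.
By inclusion-exclusion, divisible by at least one: 1982+793+233-396-116-46+23 = 2473.
Not divisible by any: 3965 - 2473.

Final answer: 1492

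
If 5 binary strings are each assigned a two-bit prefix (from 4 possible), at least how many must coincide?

There are 4 possible values for two-bit prefix. With 5 binary strings and 4 categories, by pigeonhole: ceiling(5/4).

Final answer: 2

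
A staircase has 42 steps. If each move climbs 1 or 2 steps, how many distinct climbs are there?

Let f(n) be the number of climbs. Removing the last move (1 or 2 steps) gives f(n) = f(n-1) + f(n-2); base cases f(1)=1, f(2)=2.
Building up term by term: f(1)=1, f(2)=2, f(3)=3, f(4)=5, f(5)=8, f(6)=13, f(7)=21, f(8)=34, f(9)=55, f(10)=89, f(11)=144, f(12)=233, f(13)=377, f(14)=610, f(15)=987, f(16)=1597, f(17)=2584, f(18)=4181, f(19)=6765, f(20)=10946, f(21)=17711, f(22)=28657, f(23)=46368, f(24)=75025, f(25)=121393, f(26)=196418, f(27)=317811, f(28)=514229, f(29)=832040, f(30)=1346269, f(31)=2178309, f(32)=3524578, f(33)=5702887, f(34)=9227465, f(35)=14930352, f(36)=24157817, f(37)=39088169, f(38)=63245986, f(39)=102334155, f(40)=165580141, f(41)=267914296, f(42)=433494437.

Final answer: 433494437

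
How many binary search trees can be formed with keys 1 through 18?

This is a standard Catalan-number count: the answer is C_n. Here n = 18.
Using C_0 = 1 and C_(k+1) = C_k x 2(2k+1)/(k+2), build up term by term: C_1=1, C_2=2, C_3=5, C_4=14, C_5=42, C_6=132, C_7=429, C_8=1430, C_9=4862, C_10=16796, C_11=58786, C_12=208012, C_13=742900, C_14=2674440, C_15=9694845, C_16=35357670, C_17=129644790, C_18=477638700.

Final answer: C_{18} = 477638700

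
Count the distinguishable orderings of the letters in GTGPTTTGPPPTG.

Letters (G:4, P:4, T:5). Total letters: 13.
Permutations = 13!/(5! x 4! x 4!).

Final answer: 90090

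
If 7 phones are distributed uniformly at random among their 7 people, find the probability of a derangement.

Derangements satisfy D(n) = (n-1)(D(n-1) + D(n-2)), starting from D(0)=1, D(1)=0.
Building up: D(2)=1, D(3)=2, D(4)=9, D(5)=44, D(6)=265, D(7)=1854.
Total arrangements: 7! = 5040.
Probability = D(7)/7! = 103/280.

Final answer: D(7)/7! = 1854/5040 = 0.367857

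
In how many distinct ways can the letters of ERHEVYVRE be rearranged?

Letters (E:3, H:1, R:2, V:2, Y:1). Total letters: 9.
Permutations = 9!/(3! x 2! x 2!).

Final answer: 15120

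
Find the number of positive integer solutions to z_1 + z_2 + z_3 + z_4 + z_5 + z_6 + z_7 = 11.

Substitute z'_i = z_i - 1 (so z'_i >= 0). Then sum z'_i = 11 - 7 = 4.
Stars and bars: C(4+7-1, 7-1) = C(10,6).

Final answer: C(10,6) = 210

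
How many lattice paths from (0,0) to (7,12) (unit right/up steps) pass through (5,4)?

Paths (0,0)->(5,4): C(9,4) = 126.
Paths (5,4)->(7,12): C(10,8) = 45.
By multiplication principle: 126 x 45.

Final answer: 5670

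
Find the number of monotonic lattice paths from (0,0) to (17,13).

Each path has 17 right steps and 13 up steps in some order (30 steps total).
Choose which 13 of the 30 steps are up: C(30,13).

Final answer: C(30,13) = 119759850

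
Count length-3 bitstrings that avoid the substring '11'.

Classify by the final bit: ...0 gives a(n-1) strings, ...01 gives a(n-2) strings. Thus a(n) = a(n-1) + a(n-2) with a(1)=2, a(2)=3.
Iterating the recurrence: a(1)=2, a(2)=3, a(3)=5.

Final answer: 5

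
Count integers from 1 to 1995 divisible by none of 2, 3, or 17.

|div by 2|=997, |div by 3|=665, |div by 17|=117.
|div by 2&3|=332, |div by 2&17|=58, |div by 3&17|=39, |div by all|=19.
By inclusion-exclusion, divisible by at least one: 997+665+117-332-58-39+19 = 1369.
Not divisible by any: 1995 - 1369.

Final answer: 626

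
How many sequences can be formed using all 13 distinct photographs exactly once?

The number of ways to arrange 13 distinct objects is 13!.

Final answer: 13! = 6227020800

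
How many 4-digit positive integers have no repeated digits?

First digit: 9 (not 0). Second: 9 (not first). Third: 8, etc.
Total: 9 x 9 x 8 x 7.

Final answer: 4536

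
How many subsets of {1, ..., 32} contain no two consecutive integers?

Let a(n) count such subsets of {1, ..., n}. Either n is excluded (a(n-1) ways) or n is included, forcing n-1 out (a(n-2) ways), so a(n) = a(n-1) + a(n-2) with a(1)=2, a(2)=3.
Building up term by term: a(1)=2, a(2)=3, a(3)=5, a(4)=8, a(5)=13, a(6)=21, a(7)=34, a(8)=55, a(9)=89, a(10)=144, a(11)=233, a(12)=377, a(13)=610, a(14)=987, a(15)=1597, a(16)=2584, a(17)=4181, a(18)=6765, a(19)=10946, a(20)=17711, a(21)=28657, a(22)=46368, a(23)=75025, a(24)=121393, a(25)=196418, a(26)=317811, a(27)=514229, a(28)=832040, a(29)=1346269, a(30)=2178309, a(31)=3524578, a(32)=5702887.

Final answer: 5702887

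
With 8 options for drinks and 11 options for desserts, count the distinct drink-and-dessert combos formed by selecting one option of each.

By the multiplication principle: 8 x 11.

Final answer: 88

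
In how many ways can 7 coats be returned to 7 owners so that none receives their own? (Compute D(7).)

D(n) = (n-1)(D(n-1) + D(n-2)), D(0)=1, D(1)=0.
D(2) = 1 x (0 + 1) = 1
D(3) = 2 x (1 + 0) = 2
D(4) = 3 x (2 + 1) = 9
D(5) = 4 x (9 + 2) = 44
D(6) = 5 x (44 + 9) = 265
D(7) = 6 x (D(6) + D(5)) = 6 x (265 + 44)

Final answer: D(7) = 1854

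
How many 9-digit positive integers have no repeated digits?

First digit: 9 (not 0). Second: 9 (not first). Third: 8, etc.
Total: 9 x 9 x 8 x 7 x 6 x 5 x 4 x 3 x 2.

Final answer: 3265920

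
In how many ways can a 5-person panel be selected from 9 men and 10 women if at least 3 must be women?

Sum over valid woman counts:
C(10,3)C(9,2) = 4320
C(10,4)C(9,1) = 1890
C(10,5)C(9,0) = 252
Total: 4320 + 1890 + 252.

Final answer: 6462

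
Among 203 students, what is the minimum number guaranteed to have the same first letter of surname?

There are 26 possible values for first letter of surname. With 203 students and 26 categories, by pigeonhole: ceiling(203/26).

Final answer: 8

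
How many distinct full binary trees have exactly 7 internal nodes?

The structures are counted by the Catalan number C_n. Here n = 7.
C_n = C(2n,n) - C(2n,n+1), so C_{7} = C(14,7) - C(14,8) = 3432 - 3003.

Final answer: C_{7} = 429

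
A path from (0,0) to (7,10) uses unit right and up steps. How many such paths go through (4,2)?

Paths (0,0)->(4,2): C(6,2) = 15.
Paths (4,2)->(7,10): C(11,8) = 165.
By multiplication principle: 15 x 165.

Final answer: 2475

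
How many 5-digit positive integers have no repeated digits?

First digit: 9 (not 0). Second: 9 (not first). Third: 8, etc.
Total: 9 x 9 x 8 x 7 x 6.

Final answer: 27216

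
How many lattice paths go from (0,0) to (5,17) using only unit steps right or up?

Each path has 5 right steps and 17 up steps in some order (22 steps total).
Choose which 17 of the 22 steps are up: C(22,17).

Final answer: C(22,17) = 26334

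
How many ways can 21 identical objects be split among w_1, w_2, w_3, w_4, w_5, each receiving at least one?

Substitute w'_i = w_i - 1 (so w'_i >= 0). Then sum w'_i = 21 - 5 = 16.
Stars and bars: C(16+5-1, 5-1) = C(20,4).

Final answer: C(20,4) = 4845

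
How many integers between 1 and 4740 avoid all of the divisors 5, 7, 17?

|div by 5|=948, |div by 7|=677, |div by 17|=278.
|div by 5&7|=135, |div by 5&17|=55, |div by 7&17|=39, |div by all|=7.
By inclusion-exclusion, divisible by at least one: 948+677+278-135-55-39+7 = 1681.
Not divisible by any: 4740 - 1681.

Final answer: 3059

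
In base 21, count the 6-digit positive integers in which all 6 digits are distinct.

First digit: 20 (nonzero). Second: 20 (not first). Third: 19, etc.
Total: 20 x 20 x 19 x 18 x 17 x 16.

Final answer: 37209600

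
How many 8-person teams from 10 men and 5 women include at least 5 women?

Sum over valid woman counts:
C(5,5)C(10,3).

Final answer: 120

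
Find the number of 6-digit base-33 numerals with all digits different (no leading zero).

The leading digit has 32 choices (anything but zero); the next has 32 (anything but the first), then 31, and so on, one fewer each time.
Total: 32 x 32 x 31 x 30 x 29 x 28.

Final answer: 773283840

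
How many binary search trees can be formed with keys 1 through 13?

The structures are counted by the Catalan number C_n. Here n = 13.
C_n = (2n)!/(n!(n+1)!), so C_{13} = 26!/(13! x 14!) = C(26,13)/14 = 10400600/14.

Final answer: C_{13} = 742900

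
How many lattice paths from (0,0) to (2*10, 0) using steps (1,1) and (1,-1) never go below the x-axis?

Total monotonic paths to (10,10): C(20,10) = 184756.
Paths that cross above y=x (reflection bijection): C(20,11) = 167960.
Valid Dyck paths: 184756 - 167960.
(Equivalently, C_{10} = C(20,10)/11 = 184756/11.)

Final answer: C_{10} = 16796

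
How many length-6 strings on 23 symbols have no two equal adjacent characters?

First character: 23 choices. Each subsequent: 22 choices (must differ from the previous one).
Total: 23 x 22^5.

Final answer: 23 x 22^{5} = 118533536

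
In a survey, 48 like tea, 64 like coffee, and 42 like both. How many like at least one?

|A union B| = |A| + |B| - |A intersect B| = 48 + 64 - 42.

Final answer: 70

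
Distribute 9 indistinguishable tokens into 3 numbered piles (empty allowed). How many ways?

Stars and bars: C(n+k-1, k-1) = C(11,2).

Final answer: C(11,2) = 55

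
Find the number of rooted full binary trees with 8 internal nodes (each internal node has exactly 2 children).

This is counted by the nth Catalan number C_n. Here n = 8.
C_n = C(2n,n) - C(2n,n+1), so C_{8} = C(16,8) - C(16,9) = 12870 - 11440.

Final answer: C_{8} = 1430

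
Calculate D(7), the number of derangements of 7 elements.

Use the recurrence D(n) = (n-1)(D(n-1) + D(n-2)) with D(0)=1, D(1)=0.
Building up: D(2)=1, D(3)=2, D(4)=9, D(5)=44, D(6)=265.
D(7) = 6 x (D(6) + D(5)) = 6 x (265 + 44).

Final answer: D(7) = 1854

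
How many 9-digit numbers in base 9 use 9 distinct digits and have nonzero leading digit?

First digit: 8 (nonzero). Second: 8 (not first). Third: 7, etc.
Total: 8 x 8 x 7 x 6 x 5 x 4 x 3 x 2 x 1.

Final answer: 322560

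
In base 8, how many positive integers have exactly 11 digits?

Leading digit: 7 options (nonzero). Other 10 digit(s): 8 options each.
Total: 7 x 8^10.

Final answer: 7516192768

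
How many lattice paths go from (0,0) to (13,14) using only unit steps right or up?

Each path has 13 right steps and 14 up steps in some order (27 steps total).
Choose which 14 of the 27 steps are up: C(27,14).

Final answer: C(27,14) = 20058300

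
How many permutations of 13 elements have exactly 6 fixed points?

Choose which 6 elements are fixed: C(13,6) = 1716.
Derange the remaining 7 using D(j) = (j-1)(D(j-1) + D(j-2)), D(0)=1, D(1)=0: D(2)=1, D(3)=2, D(4)=9, D(5)=44, D(6)=265, D(7)=1854.
Total: 1716 x 1854.

Final answer: C(13,6) D(7) = 3181464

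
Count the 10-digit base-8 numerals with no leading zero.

Leading digit: 7 options (nonzero). Other 9 digit(s): 8 options each.
Total: 7 x 8^9.

Final answer: 939524096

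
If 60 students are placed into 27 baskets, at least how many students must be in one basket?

By the pigeonhole principle: ceiling(60/27).

Final answer: 3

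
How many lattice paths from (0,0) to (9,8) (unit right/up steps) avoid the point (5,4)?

Total paths to (9,8): C(17,8) = 24310.
Paths through (5,4): C(9,4) x C(8,4) = 8820.
Avoiding (5,4): 24310 - 8820.

Final answer: 15490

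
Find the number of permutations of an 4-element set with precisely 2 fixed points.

Choose which 2 elements are fixed: C(4,2) = 6.
Derange the remaining 2 using D(j) = (j-1)(D(j-1) + D(j-2)), D(0)=1, D(1)=0: D(2)=1.
Total: 6 x 1.

Final answer: C(4,2) D(2) = 6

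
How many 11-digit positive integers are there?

These are the integers in [10^10, 10^11), so the count is 10^11 - 10^10 = 9 x 10^10.

Final answer: 90000000000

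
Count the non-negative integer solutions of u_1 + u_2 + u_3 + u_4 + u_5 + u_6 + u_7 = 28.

Stars and bars with 28 stars and 6 bars:
C(28+7-1, 7-1) = C(34,6).

Final answer: C(34,6) = 1344904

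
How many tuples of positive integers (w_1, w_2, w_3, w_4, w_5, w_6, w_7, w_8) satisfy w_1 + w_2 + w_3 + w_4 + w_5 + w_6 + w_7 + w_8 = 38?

Substitute w'_i = w_i - 1 (so w'_i >= 0). Then sum w'_i = 38 - 8 = 30.
Stars and bars: C(30+8-1, 8-1) = C(37,7).

Final answer: C(37,7) = 10295472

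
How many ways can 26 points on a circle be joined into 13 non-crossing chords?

This is counted by the nth Catalan number C_n. Here n = 26/2 = 13.
C_n = (2n)!/(n!(n+1)!), so C_{13} = 26!/(13! x 14!) = C(26,13)/14 = 10400600/14.

Final answer: C_{13} = 742900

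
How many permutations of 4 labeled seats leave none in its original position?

D(n) = (n-1)(D(n-1) + D(n-2)), D(0)=1, D(1)=0.
D(2) = 1 x (0 + 1) = 1
D(3) = 2 x (1 + 0) = 2
D(4) = 3 x (D(3) + D(2)) = 3 x (2 + 1)

Final answer: D(4) = 9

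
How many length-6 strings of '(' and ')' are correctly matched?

This is counted by the nth Catalan number C_n. Here n = 3 (pairs).
C_n = C(2n,n)/(n+1), so C_{3} = C(6,3)/4 = 20/4.

Final answer: C_{3} = 5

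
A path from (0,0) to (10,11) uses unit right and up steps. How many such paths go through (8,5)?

Paths (0,0)->(8,5): C(13,5) = 1287.
Paths (8,5)->(10,11): C(8,6) = 28.
By multiplication principle: 1287 x 28.

Final answer: 36036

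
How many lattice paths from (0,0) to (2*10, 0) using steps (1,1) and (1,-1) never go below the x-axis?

Total monotonic paths to (10,10): C(20,10) = 184756.
By the reflection principle, paths that go above the diagonal number C(20,11) = 167960.
Valid Dyck paths: 184756 - 167960.
(Equivalently, C_{10} = C(20,10)/11 = 184756/11.)

Final answer: C_{10} = 16796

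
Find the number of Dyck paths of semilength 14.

Total monotonic paths to (14,14): C(28,14) = 40116600.
Paths that cross above y=x (reflection bijection): C(28,15) = 37442160.
Valid Dyck paths: 40116600 - 37442160.
(These counts are the Catalan numbers.)

Final answer: C_{14} = 2674440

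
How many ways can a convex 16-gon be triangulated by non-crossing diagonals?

This is counted by the nth Catalan number C_n. Here n = 16 - 2 = 14.
C_n = C(2n,n)/(n+1), so C_{14} = C(28,14)/15 = 40116600/15.

Final answer: C_{14} = 2674440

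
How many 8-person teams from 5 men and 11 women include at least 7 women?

Sum over valid woman counts:
C(11,7)C(5,1) = 1650
C(11,8)C(5,0) = 165
Total: 1650 + 165.

Final answer: 1815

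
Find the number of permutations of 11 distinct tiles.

The number of ways to arrange 11 distinct objects is 11!.

Final answer: 11! = 39916800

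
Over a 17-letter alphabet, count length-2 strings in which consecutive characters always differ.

Let g(n) count such strings. g(1) = 17, and each valid string of length n-1 extends in 16 ways (any symbol but the last), so g(n) = 16 g(n-1).
Total: g(2) = 17 x 16^1.

Final answer: 17 x 16^{1} = 272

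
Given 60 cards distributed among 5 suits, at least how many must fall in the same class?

By pigeonhole with 60 objects and 5 categories: ceiling(60/5).

Final answer: 12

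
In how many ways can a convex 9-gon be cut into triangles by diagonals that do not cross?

This is a standard Catalan-number count: the answer is C_n. Here n = 9 - 2 = 7.
Using C_0 = 1 and C_(k+1) = C_k x 2(2k+1)/(k+2), build up term by term: C_1=1, C_2=2, C_3=5, C_4=14, C_5=42, C_6=132, C_7=429.

Final answer: C_{7} = 429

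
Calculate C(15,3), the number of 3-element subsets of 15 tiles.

C(15,3) = 15!/(3! x (15-3)!).

Final answer: C(15,3) = 455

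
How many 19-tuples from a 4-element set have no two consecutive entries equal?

Let g(n) count such strings. g(1) = 4, and each valid string of length n-1 extends in 3 ways (any symbol but the last), so g(n) = 3 g(n-1).
Total: g(19) = 4 x 3^18.

Final answer: 4 x 3^{18} = 1549681956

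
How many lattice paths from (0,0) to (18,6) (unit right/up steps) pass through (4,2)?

Paths (0,0)->(4,2): C(6,2) = 15.
Paths (4,2)->(18,6): C(18,4) = 3060.
By multiplication principle: 15 x 3060.

Final answer: 45900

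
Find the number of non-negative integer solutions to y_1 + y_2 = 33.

Stars and bars with 33 stars and 1 bars:
C(33+2-1, 2-1) = C(34,1).

Final answer: C(34,1) = 34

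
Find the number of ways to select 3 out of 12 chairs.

C(12,3) = 12!/(3! x (12-3)!).

Final answer: C(12,3) = 220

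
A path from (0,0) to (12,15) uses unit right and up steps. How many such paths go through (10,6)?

Paths (0,0)->(10,6): C(16,6) = 8008.
Paths (10,6)->(12,15): C(11,9) = 55.
By multiplication principle: 8008 x 55.

Final answer: 440440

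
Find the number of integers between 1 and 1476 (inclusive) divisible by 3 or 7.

Multiples of 3: 492. Multiples of 7: 210. Of both (lcm=21): 70.
By inclusion-exclusion: 492 + 210 - 70.

Final answer: 632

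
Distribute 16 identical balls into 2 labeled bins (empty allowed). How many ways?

Stars and bars: C(n+k-1, k-1) = C(17,1).

Final answer: C(17,1) = 17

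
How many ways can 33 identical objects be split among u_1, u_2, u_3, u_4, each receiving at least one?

Substitute u'_i = u_i - 1 (so u'_i >= 0). Then sum u'_i = 33 - 4 = 29.
Stars and bars: C(29+4-1, 4-1) = C(32,3).

Final answer: C(32,3) = 4960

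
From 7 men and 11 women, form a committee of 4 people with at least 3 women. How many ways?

Sum over valid woman counts:
C(11,3)C(7,1) = 1155
C(11,4)C(7,0) = 330
Total: 1155 + 330.

Final answer: 1485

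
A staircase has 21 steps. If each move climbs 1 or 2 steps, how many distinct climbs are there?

Condition on the final move: it is a 1-step (f(n-1) ways to get there) or a 2-step (f(n-2) ways), so f(n) = f(n-1) + f(n-2), with f(1)=1, f(2)=2.
Iterating the recurrence: f(1)=1, f(2)=2, f(3)=3, f(4)=5, f(5)=8, f(6)=13, f(7)=21, f(8)=34, f(9)=55, f(10)=89, f(11)=144, f(12)=233, f(13)=377, f(14)=610, f(15)=987, f(16)=1597, f(17)=2584, f(18)=4181, f(19)=6765, f(20)=10946, f(21)=17711.

Final answer: 17711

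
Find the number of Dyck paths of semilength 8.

Total monotonic paths to (8,8): C(16,8) = 12870.
Reflecting each bad path at its first crossing gives a bijection with paths to (7,9): C(16,9) = 11440.
Valid Dyck paths: 12870 - 11440.
(These counts are the Catalan numbers.)

Final answer: C_{8} = 1430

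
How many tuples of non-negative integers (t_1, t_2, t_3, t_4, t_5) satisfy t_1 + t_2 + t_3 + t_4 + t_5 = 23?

Stars and bars with 23 stars and 4 bars:
C(23+5-1, 5-1) = C(27,4).

Final answer: C(27,4) = 17550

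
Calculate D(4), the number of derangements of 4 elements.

Derangements satisfy D(n) = (n-1)(D(n-1) + D(n-2)), starting from D(0)=1, D(1)=0.
Building up: D(2)=1, D(3)=2.
D(4) = 3 x (D(3) + D(2)) = 3 x (2 + 1).

Final answer: D(4) = 9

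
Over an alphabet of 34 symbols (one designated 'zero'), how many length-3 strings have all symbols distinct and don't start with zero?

First digit: 33 (nonzero). Second: 33 (not first). Third: 32, etc.
Total: 33 x 33 x 32.

Final answer: 34848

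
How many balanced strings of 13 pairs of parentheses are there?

The structures are counted by the Catalan number C_n. Here n = 13 (pairs).
Using C_0 = 1 and C_(k+1) = C_k x 2(2k+1)/(k+2), build up term by term: C_1=1, C_2=2, C_3=5, C_4=14, C_5=42, C_6=132, C_7=429, C_8=1430, C_9=4862, C_10=16796, C_11=58786, C_12=208012, C_13=742900.

Final answer: C_{13} = 742900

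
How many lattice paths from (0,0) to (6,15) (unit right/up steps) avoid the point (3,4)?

Total paths to (6,15): C(21,15) = 54264.
Paths through (3,4): C(7,4) x C(14,11) = 12740.
Avoiding (3,4): 54264 - 12740.

Final answer: 41524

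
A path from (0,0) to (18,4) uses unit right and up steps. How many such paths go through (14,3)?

Paths (0,0)->(14,3): C(17,3) = 680.
Paths (14,3)->(18,4): C(5,1) = 5.
By multiplication principle: 680 x 5.

Final answer: 3400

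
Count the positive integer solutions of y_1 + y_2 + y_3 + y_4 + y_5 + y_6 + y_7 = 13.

Substitute y'_i = y_i - 1 (so y'_i >= 0). Then sum y'_i = 13 - 7 = 6.
Stars and bars: C(6+7-1, 7-1) = C(12,6).

Final answer: C(12,6) = 924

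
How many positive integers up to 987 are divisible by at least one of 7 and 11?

Multiples of 7: 141. Multiples of 11: 89. Of both (lcm=77): 12.
By inclusion-exclusion: 141 + 89 - 12.

Final answer: 218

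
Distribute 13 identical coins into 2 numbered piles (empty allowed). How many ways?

Stars and bars: C(n+k-1, k-1) = C(14,1).

Final answer: C(14,1) = 14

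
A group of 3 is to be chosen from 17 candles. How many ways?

C(17,3) = 17!/(3! x 14!).

Final answer: \binom{17}{3} = 680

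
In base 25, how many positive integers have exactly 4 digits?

These are the integers in [25^3, 25^4), so the count is 25^4 - 25^3 = 24 x 25^3.

Final answer: 375000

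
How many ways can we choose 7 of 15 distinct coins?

C(15,7) = 15!/(7! x (15-7)!).

Final answer: C(15,7) = 6435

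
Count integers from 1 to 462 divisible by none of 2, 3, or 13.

|div by 2|=231, |div by 3|=154, |div by 13|=35.
|div by 2&3|=77, |div by 2&13|=17, |div by 3&13|=11, |div by all|=5.
By inclusion-exclusion, divisible by at least one: 231+154+35-77-17-11+5 = 320.
Not divisible by any: 462 - 320.

Final answer: 142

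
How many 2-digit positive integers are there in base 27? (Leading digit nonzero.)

In base 27, the leading digit has 26 choices (1..26); each of the remaining 1 digits has 27 choices.
Total: 26 x 27^1.

Final answer: 702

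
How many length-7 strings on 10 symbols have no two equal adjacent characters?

Let g(n) count such strings. g(1) = 10, and each valid string of length n-1 extends in 9 ways (any symbol but the last), so g(n) = 9 g(n-1).
Total: g(7) = 10 x 9^6.

Final answer: 10 x 9^{6} = 5314410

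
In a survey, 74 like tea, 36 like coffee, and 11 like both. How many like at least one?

|A union B| = |A| + |B| - |A intersect B| = 74 + 36 - 11.

Final answer: 99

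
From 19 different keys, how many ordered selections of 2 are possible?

P(19,2) = 19!/(19-2)! = 19!/17!.

Final answer: P(19,2) = 342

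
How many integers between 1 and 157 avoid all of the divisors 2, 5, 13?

|div by 2|=78, |div by 5|=31, |div by 13|=12.
|div by 2&5|=15, |div by 2&13|=6, |div by 5&13|=2, |div by all|=1.
By inclusion-exclusion, divisible by at least one: 78+31+12-15-6-2+1 = 99.
Not divisible by any: 157 - 99.

Final answer: 58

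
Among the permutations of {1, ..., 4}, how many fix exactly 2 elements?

Choose which 2 elements are fixed: C(4,2) = 6.
Derange the remaining 2 using D(j) = (j-1)(D(j-1) + D(j-2)), D(0)=1, D(1)=0: D(2)=1.
Total: 6 x 1.

Final answer: C(4,2) D(2) = 6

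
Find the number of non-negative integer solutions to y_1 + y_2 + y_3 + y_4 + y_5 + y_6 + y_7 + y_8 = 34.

Stars and bars with 34 stars and 7 bars:
C(34+8-1, 8-1) = C(41,7).

Final answer: C(41,7) = 22481940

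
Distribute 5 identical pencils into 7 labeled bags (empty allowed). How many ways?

Stars and bars: C(n+k-1, k-1) = C(11,6).

Final answer: C(11,6) = 462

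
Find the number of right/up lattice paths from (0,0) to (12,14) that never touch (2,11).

Total paths to (12,14): C(26,14) = 9657700.
Paths through (2,11): C(13,11) x C(13,3) = 22308.
Avoiding (2,11): 9657700 - 22308.

Final answer: 9635392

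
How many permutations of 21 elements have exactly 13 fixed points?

Choose which 13 elements are fixed: C(21,13) = 203490.
Derange the remaining 8 using D(j) = (j-1)(D(j-1) + D(j-2)), D(0)=1, D(1)=0: D(2)=1, D(3)=2, D(4)=9, D(5)=44, D(6)=265, D(7)=1854, D(8)=14833.
Total: 203490 x 14833.

Final answer: C(21,13) D(8) = 3018367170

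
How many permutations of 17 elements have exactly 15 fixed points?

Choose which 15 elements are fixed: C(17,15) = 136.
Derange the remaining 2 using D(j) = (j-1)(D(j-1) + D(j-2)), D(0)=1, D(1)=0: D(2)=1.
Total: 136 x 1.

Final answer: C(17,15) D(2) = 136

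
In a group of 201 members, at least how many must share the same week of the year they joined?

There are 52 possible values for week of the year they joined. With 201 members and 52 categories, by pigeonhole: ceiling(201/52).

Final answer: 4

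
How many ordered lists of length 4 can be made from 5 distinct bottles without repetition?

P(5,4) = 5!/(5-4)! = 5!/1!.

Final answer: P(5,4) = 120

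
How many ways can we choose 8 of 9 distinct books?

C(9,8) = 9!/(8! x (9-8)!).

Final answer: C(9,8) = 9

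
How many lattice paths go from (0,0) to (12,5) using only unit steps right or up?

Each path has 12 right steps and 5 up steps in some order (17 steps total).
Choose which 5 of the 17 steps are up: C(17,5).

Final answer: C(17,5) = 6188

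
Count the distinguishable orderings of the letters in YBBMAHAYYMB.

Letters (A:2, B:3, H:1, M:2, Y:3). Total letters: 11.
Permutations = 11!/(3! x 3! x 2! x 2!).

Final answer: 277200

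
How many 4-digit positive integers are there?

First digit: 9 choices (1-9). Each of the remaining 3 digits: 10 choices.
Total: 9 x 10^3.

Final answer: 9000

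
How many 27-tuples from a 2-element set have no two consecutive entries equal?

Let g(n) count such strings. g(1) = 2, and each valid string of length n-1 extends in 1 ways (any symbol but the last), so g(n) = 1 g(n-1).
Total: g(27) = 2 x 1^26.

Final answer: 2 x 1^{26} = 2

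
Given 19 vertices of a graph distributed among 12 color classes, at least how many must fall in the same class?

By pigeonhole with 19 objects and 12 categories: ceiling(19/12).

Final answer: 2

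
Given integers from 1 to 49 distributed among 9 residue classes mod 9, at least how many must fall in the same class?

By pigeonhole with 49 objects and 9 categories: ceiling(49/9).

Final answer: 6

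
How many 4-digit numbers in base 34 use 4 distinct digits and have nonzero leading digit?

The leading digit has 33 choices (anything but zero); the next has 33 (anything but the first), then 32, and so on, one fewer each time.
Total: 33 x 33 x 32 x 31.

Final answer: 1080288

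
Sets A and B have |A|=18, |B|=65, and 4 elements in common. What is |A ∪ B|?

|A union B| = |A| + |B| - |A intersect B| = 18 + 65 - 4.

Final answer: 79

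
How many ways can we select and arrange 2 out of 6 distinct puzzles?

P(6,2) = 6!/(6-2)! = 6!/4!.

Final answer: P(6,2) = 30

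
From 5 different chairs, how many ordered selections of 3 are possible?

P(5,3) = 5!/(5-3)! = 5!/2!.

Final answer: P(5,3) = 60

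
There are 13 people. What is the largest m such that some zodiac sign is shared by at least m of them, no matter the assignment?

There are 12 possible values for zodiac sign. With 13 people and 12 categories, by pigeonhole: ceiling(13/12).

Final answer: 2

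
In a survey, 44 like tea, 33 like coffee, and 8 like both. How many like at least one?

|A union B| = |A| + |B| - |A intersect B| = 44 + 33 - 8.

Final answer: 69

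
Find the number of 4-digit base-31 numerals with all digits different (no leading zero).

The leading digit has 30 choices (anything but zero); the next has 30 (anything but the first), then 29, and so on, one fewer each time.
Total: 30 x 30 x 29 x 28.

Final answer: 730800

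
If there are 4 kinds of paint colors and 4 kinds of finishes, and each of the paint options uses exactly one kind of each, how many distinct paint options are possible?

By the multiplication principle: 4 x 4.

Final answer: 16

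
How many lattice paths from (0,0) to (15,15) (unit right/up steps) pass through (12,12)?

Paths (0,0)->(12,12): C(24,12) = 2704156.
Paths (12,12)->(15,15): C(6,3) = 20.
By multiplication principle: 2704156 x 20.

Final answer: 54083120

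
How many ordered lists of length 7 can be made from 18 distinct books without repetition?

P(18,7) = 18!/(18-7)! = 18!/11!.

Final answer: P(18,7) = 160392960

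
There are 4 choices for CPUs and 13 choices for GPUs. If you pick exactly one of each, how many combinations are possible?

By the multiplication principle: 4 x 13.

Final answer: 52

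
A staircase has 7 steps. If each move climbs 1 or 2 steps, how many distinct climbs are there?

Let f(n) count the ways. The last step is size 1 or 2, so f(n) = f(n-1) + f(n-2) with f(1)=1, f(2)=2.
Computing successive values: f(1)=1, f(2)=2, f(3)=3, f(4)=5, f(5)=8, f(6)=13, f(7)=21.

Final answer: 21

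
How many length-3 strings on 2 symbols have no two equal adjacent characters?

Let g(n) count such strings. g(1) = 2, and each valid string of length n-1 extends in 1 ways (any symbol but the last), so g(n) = 1 g(n-1).
Total: g(3) = 2 x 1^2.

Final answer: 2 x 1^{2} = 2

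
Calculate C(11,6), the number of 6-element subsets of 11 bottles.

C(11,6) = 11!/(6! x 5!).

Final answer: \binom{11}{6} = 462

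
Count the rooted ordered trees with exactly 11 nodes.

This is counted by the nth Catalan number C_n. Here n = 11 - 1 = 10.
C_n = (2n)!/(n!(n+1)!), so C_{10} = 20!/(10! x 11!) = C(20,10)/11 = 184756/11.

Final answer: C_{10} = 16796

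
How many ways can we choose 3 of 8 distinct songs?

C(8,3) = 8!/(3! x 5!).

Final answer: \binom{8}{3} = 56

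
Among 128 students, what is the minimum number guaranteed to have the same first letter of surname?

There are 26 possible values for first letter of surname. With 128 students and 26 categories, by pigeonhole: ceiling(128/26).

Final answer: 5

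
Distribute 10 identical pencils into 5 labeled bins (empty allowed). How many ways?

Stars and bars: C(n+k-1, k-1) = C(14,4).

Final answer: C(14,4) = 1001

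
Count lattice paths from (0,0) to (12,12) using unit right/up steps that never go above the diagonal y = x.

Total monotonic paths to (12,12): C(24,12) = 2704156.
A path is bad iff it touches y = x + 1; reflecting its initial segment maps bad paths bijectively onto all paths to (11,13), of which there are C(24,13) = 2496144.
Valid Dyck paths: 2704156 - 2496144.
(Equivalently, C_{12} = C(24,12)/13 = 2704156/13.)

Final answer: C_{12} = 208012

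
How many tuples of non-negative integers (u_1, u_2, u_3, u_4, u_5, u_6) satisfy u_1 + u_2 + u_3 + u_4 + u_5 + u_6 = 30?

Stars and bars with 30 stars and 5 bars:
C(30+6-1, 6-1) = C(35,5).

Final answer: C(35,5) = 324632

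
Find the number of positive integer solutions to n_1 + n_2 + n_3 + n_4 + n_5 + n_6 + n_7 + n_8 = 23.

Substitute n'_i = n_i - 1 (so n'_i >= 0). Then sum n'_i = 23 - 8 = 15.
Stars and bars: C(15+8-1, 8-1) = C(22,7).

Final answer: C(22,7) = 170544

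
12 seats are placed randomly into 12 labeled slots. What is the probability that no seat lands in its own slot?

D(n) = (n-1)(D(n-1) + D(n-2)), D(0)=1, D(1)=0.
Building up: D(2)=1, D(3)=2, D(4)=9, D(5)=44, D(6)=265, D(7)=1854, D(8)=14833, D(9)=133496, D(10)=1334961, D(11)=14684570, D(12)=176214841.
Total arrangements: 12! = 479001600.
Probability = D(12)/12! = 16019531/43545600.

Final answer: D(12)/12! = 176214841/479001600 = 0.367879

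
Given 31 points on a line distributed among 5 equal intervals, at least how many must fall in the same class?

By pigeonhole with 31 objects and 5 categories: ceiling(31/5).

Final answer: 7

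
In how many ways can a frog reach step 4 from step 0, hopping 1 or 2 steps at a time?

Let f(n) count the ways. The last step is size 1 or 2, so f(n) = f(n-1) + f(n-2) with f(1)=1, f(2)=2.
Iterating the recurrence: f(1)=1, f(2)=2, f(3)=3, f(4)=5.

Final answer: 5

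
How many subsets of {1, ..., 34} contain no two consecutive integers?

Condition on whether n belongs to the subset: if not, any valid subset of {1, ..., n-1} works (a(n-1)); if so, n-1 is excluded and the rest is a valid subset of {1, ..., n-2} (a(n-2)). Hence a(n) = a(n-1) + a(n-2), a(1)=2, a(2)=3.
Computing successive values: a(1)=2, a(2)=3, a(3)=5, a(4)=8, a(5)=13, a(6)=21, a(7)=34, a(8)=55, a(9)=89, a(10)=144, a(11)=233, a(12)=377, a(13)=610, a(14)=987, a(15)=1597, a(16)=2584, a(17)=4181, a(18)=6765, a(19)=10946, a(20)=17711, a(21)=28657, a(22)=46368, a(23)=75025, a(24)=121393, a(25)=196418, a(26)=317811, a(27)=514229, a(28)=832040, a(29)=1346269, a(30)=2178309, a(31)=3524578, a(32)=5702887, a(33)=9227465, a(34)=14930352.

Final answer: 14930352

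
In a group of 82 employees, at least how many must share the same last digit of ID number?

There are 10 possible values for last digit of ID number. With 82 employees and 10 categories, by pigeonhole: ceiling(82/10).

Final answer: 9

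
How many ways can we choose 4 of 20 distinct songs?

C(20,4) = 20!/(4! x 16!).

Final answer: \binom{20}{4} = 4845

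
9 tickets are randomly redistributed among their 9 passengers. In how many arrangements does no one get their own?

Derangements satisfy D(n) = (n-1)(D(n-1) + D(n-2)), starting from D(0)=1, D(1)=0.
D(2) = 1 x (0 + 1) = 1
D(3) = 2 x (1 + 0) = 2
D(4) = 3 x (2 + 1) = 9
D(5) = 4 x (9 + 2) = 44
D(6) = 5 x (44 + 9) = 265
D(7) = 6 x (265 + 44) = 1854
D(8) = 7 x (1854 + 265) = 14833
D(9) = 8 x (D(8) + D(7)) = 8 x (14833 + 1854)

Final answer: D(9) = 133496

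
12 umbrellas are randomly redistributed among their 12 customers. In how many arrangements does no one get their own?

Use the recurrence D(n) = (n-1)(D(n-1) + D(n-2)) with D(0)=1, D(1)=0.
D(2) = 1 x (0 + 1) = 1
D(3) = 2 x (1 + 0) = 2
D(4) = 3 x (2 + 1) = 9
D(5) = 4 x (9 + 2) = 44
D(6) = 5 x (44 + 9) = 265
D(7) = 6 x (265 + 44) = 1854
D(8) = 7 x (1854 + 265) = 14833
D(9) = 8 x (14833 + 1854) = 133496
D(10) = 9 x (133496 + 14833) = 1334961
D(11) = 10 x (1334961 + 133496) = 14684570
D(12) = 11 x (D(11) + D(10)) = 11 x (14684570 + 1334961)

Final answer: D(12) = 176214841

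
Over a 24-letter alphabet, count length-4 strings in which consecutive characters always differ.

Let g(n) count such strings. g(1) = 24, and each valid string of length n-1 extends in 23 ways (any symbol but the last), so g(n) = 23 g(n-1).
Total: g(4) = 24 x 23^3.

Final answer: 24 x 23^{3} = 292008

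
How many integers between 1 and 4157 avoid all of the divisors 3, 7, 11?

|div by 3|=1385, |div by 7|=593, |div by 11|=377.
|div by 3&7|=197, |div by 3&11|=125, |div by 7&11|=53, |div by all|=17.
By inclusion-exclusion, divisible by at least one: 1385+593+377-197-125-53+17 = 1997.
Not divisible by any: 4157 - 1997.

Final answer: 2160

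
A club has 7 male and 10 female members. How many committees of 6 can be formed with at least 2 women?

Sum over valid woman counts:
C(10,2)C(7,4) = 1575
C(10,3)C(7,3) = 4200
C(10,4)C(7,2) = 4410
C(10,5)C(7,1) = 1764
C(10,6)C(7,0) = 210
Total: 1575 + 4200 + 4410 + 1764 + 210.

Final answer: 12159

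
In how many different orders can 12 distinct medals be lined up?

The number of ways to arrange 12 distinct objects is 12!.

Final answer: 12! = 479001600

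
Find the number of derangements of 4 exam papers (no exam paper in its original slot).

D(n) = (n-1)(D(n-1) + D(n-2)), D(0)=1, D(1)=0.
D(2) = 1 x (0 + 1) = 1
D(3) = 2 x (1 + 0) = 2
D(4) = 3 x (D(3) + D(2)) = 3 x (2 + 1)

Final answer: D(4) = 9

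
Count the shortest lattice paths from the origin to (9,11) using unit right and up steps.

Each path has 9 right steps and 11 up steps in some order (20 steps total).
Choose which 11 of the 20 steps are up: C(20,11).

Final answer: C(20,11) = 167960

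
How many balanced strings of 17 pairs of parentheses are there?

This is a standard Catalan-number count: the answer is C_n. Here n = 17 (pairs).
C_n = C(2n,n)/(n+1), so C_{17} = C(34,17)/18 = 2333606220/18.

Final answer: C_{17} = 129644790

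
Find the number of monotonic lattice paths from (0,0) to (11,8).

Each path has 11 right steps and 8 up steps in some order (19 steps total).
Choose which 8 of the 19 steps are up: C(19,8).

Final answer: C(19,8) = 75582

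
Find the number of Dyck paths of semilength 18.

Total monotonic paths to (18,18): C(36,18) = 9075135300.
Reflecting each bad path at its first crossing gives a bijection with paths to (17,19): C(36,19) = 8597496600.
Valid Dyck paths: 9075135300 - 8597496600.
(Check: C(36,18) - C(36,19) = C(36,18)/19, the Catalan number C_{18}.)

Final answer: C_{18} = 477638700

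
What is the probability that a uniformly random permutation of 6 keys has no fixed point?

Use the recurrence D(n) = (n-1)(D(n-1) + D(n-2)) with D(0)=1, D(1)=0.
Building up: D(2)=1, D(3)=2, D(4)=9, D(5)=44, D(6)=265.
Total arrangements: 6! = 720.
Probability = D(6)/6! = 53/144.

Final answer: D(6)/6! = 265/720 = 0.368056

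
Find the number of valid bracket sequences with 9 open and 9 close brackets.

This is counted by the nth Catalan number C_n. Here n = 9 (pairs).
Using C_0 = 1 and C_(k+1) = C_k x 2(2k+1)/(k+2), build up term by term: C_1=1, C_2=2, C_3=5, C_4=14, C_5=42, C_6=132, C_7=429, C_8=1430, C_9=4862.

Final answer: C_{9} = 4862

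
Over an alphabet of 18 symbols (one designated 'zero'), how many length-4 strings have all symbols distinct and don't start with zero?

The leading digit has 17 choices (anything but zero); the next has 17 (anything but the first), then 16, and so on, one fewer each time.
Total: 17 x 17 x 16 x 15.

Final answer: 69360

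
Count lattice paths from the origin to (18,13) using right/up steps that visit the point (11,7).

Paths (0,0)->(11,7): C(18,7) = 31824.
Paths (11,7)->(18,13): C(13,6) = 1716.
By multiplication principle: 31824 x 1716.

Final answer: 54609984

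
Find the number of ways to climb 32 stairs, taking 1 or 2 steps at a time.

Let f(n) be the number of climbs. Removing the last move (1 or 2 steps) gives f(n) = f(n-1) + f(n-2); base cases f(1)=1, f(2)=2.
Iterating the recurrence: f(1)=1, f(2)=2, f(3)=3, f(4)=5, f(5)=8, f(6)=13, f(7)=21, f(8)=34, f(9)=55, f(10)=89, f(11)=144, f(12)=233, f(13)=377, f(14)=610, f(15)=987, f(16)=1597, f(17)=2584, f(18)=4181, f(19)=6765, f(20)=10946, f(21)=17711, f(22)=28657, f(23)=46368, f(24)=75025, f(25)=121393, f(26)=196418, f(27)=317811, f(28)=514229, f(29)=832040, f(30)=1346269, f(31)=2178309, f(32)=3524578.

Final answer: 3524578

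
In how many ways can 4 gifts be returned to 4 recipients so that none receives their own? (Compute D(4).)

D(n) = (n-1)(D(n-1) + D(n-2)), D(0)=1, D(1)=0.
D(2) = 1 x (0 + 1) = 1
D(3) = 2 x (1 + 0) = 2
D(4) = 3 x (D(3) + D(2)) = 3 x (2 + 1)

Final answer: D(4) = 9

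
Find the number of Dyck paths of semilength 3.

Total monotonic paths to (3,3): C(6,3) = 20.
A path is bad iff it touches y = x + 1; reflecting its initial segment maps bad paths bijectively onto all paths to (2,4), of which there are C(6,4) = 15.
Valid Dyck paths: 20 - 15.
(This is the Catalan number C_{3}.)

Final answer: C_{3} = 5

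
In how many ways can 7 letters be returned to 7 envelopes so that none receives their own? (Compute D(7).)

Derangements satisfy D(n) = (n-1)(D(n-1) + D(n-2)), starting from D(0)=1, D(1)=0.
D(2) = 1 x (0 + 1) = 1
D(3) = 2 x (1 + 0) = 2
D(4) = 3 x (2 + 1) = 9
D(5) = 4 x (9 + 2) = 44
D(6) = 5 x (44 + 9) = 265
D(7) = 6 x (D(6) + D(5)) = 6 x (265 + 44)

Final answer: D(7) = 1854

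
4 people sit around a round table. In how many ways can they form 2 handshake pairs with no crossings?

This is counted by the nth Catalan number C_n. Here n = 4/2 = 2.
C_n = C(2n,n)/(n+1), so C_{2} = C(4,2)/3 = 6/3.

Final answer: C_{2} = 2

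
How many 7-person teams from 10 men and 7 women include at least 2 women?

Sum over valid woman counts:
C(7,2)C(10,5) = 5292
C(7,3)C(10,4) = 7350
C(7,4)C(10,3) = 4200
C(7,5)C(10,2) = 945
C(7,6)C(10,1) = 70
C(7,7)C(10,0) = 1
Total: 5292 + 7350 + 4200 + 945 + 70 + 1.

Final answer: 17858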